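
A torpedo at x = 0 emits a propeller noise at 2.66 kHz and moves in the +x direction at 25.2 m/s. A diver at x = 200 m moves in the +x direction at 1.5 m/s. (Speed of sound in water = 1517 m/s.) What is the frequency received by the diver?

The observer lies on the +x side, so the source is heading toward the observer and the observer is heading away from the source.
General Doppler shift: f' = f · (v − v_o)/(v − v_s).
f' = 2.66 × (1517 − 1.5)/(1517 − 25.2) = 2.66 × 1515.5/1491.8 ≈ 2.70 kHz.

2.70 kHz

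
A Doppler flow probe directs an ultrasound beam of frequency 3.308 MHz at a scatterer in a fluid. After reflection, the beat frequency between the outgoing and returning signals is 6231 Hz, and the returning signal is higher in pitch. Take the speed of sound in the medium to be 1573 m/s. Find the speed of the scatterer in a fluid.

Double Doppler shift off a moving reflector: f₂ = f₀ · (v + u)/(v − u) (u > 0 toward emitter).
Returning signal is higher, so f₂ = f₀ + Δf = 3308000 + 6231 = 3314231 Hz.
Rearranging, u = v · (f₂ − f₀)/(f₂ + f₀) = 1573 × 6231/6622231 ≈ 1.48 m/s.
So the scatterer in a fluid is moving at 1.48 m/s toward the emitter.

1.48 m/s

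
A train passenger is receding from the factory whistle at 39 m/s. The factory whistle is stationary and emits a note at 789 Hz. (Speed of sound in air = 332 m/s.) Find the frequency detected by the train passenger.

696 Hz

Only the observer moves, away from the source, so f' = f · (v − v_o)/v.
f' = 789 × (332 − 39)/332 = 789 × 293/332 ≈ 696 Hz.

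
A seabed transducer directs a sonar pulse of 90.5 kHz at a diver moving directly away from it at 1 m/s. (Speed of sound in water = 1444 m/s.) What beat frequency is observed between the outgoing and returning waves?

125 Hz

At the diver (a moving observer), f₁ = f₀ · (v − u)/v = 90.5 × 1443/1444 ≈ 90.4373 kHz.
On reflection it acts as a source moving away from the stationary detector: f₂ = f₁ · v/(v + u) = 90.4373 × 1444/1445 ≈ 90.3747 kHz.
Equivalently f₂ = f₀ · (v − u)/(v + u).
Beat frequency (with f₀ = 90500 Hz): |f₂ − f₀| = 2u·f₀/(v + u) = 2 × 1 × 90500/1445 ≈ 125 Hz.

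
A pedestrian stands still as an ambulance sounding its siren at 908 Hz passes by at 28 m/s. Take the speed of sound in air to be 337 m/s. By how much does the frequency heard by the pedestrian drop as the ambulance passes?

Approaching: f₁ = f · v/(v − v_s) = 908 × 337/309 ≈ 990 Hz.
Receding: f₂ = f · v/(v + v_s) = 908 × 337/365 ≈ 838 Hz.
Drop: f₁ − f₂ = 2f·v·v_s/(v² − v_s²) = 2 × 908 × 337 × 28/(337² − 28²) ≈ 152 Hz.

152 Hz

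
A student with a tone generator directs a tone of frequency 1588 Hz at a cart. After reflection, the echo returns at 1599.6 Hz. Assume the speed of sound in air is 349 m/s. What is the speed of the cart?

Double Doppler shift off a moving reflector: f₂ = f₀ · (v + u)/(v − u) (u > 0 toward emitter).
Rearranging, u = v · (f₂ − f₀)/(f₂ + f₀) = 349 × 11.6/3187.6 ≈ 1.27 m/s.
So the cart is moving at 1.27 m/s toward the emitter.

1.27 m/s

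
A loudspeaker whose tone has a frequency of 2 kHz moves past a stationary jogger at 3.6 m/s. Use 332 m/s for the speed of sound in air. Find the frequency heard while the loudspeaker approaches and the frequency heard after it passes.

2.02 kHz approaching; 1.98 kHz receding

Approaching: f₁ = f · v/(v − v_s) = 2 × 332/328.4 ≈ 2.02 kHz.
Receding: f₂ = f · v/(v + v_s) = 2 × 332/335.6 ≈ 1.98 kHz.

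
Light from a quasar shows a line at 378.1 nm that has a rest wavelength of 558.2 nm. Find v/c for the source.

λ'/λ₀ = 0.6774 < 1 (blueshift), so the source is approaching.
λ'/λ₀ = √((1 − β)/(1 + β)) for an approaching source ⇒ β = (1 − r²)/(1 + r²) with r = λ'/λ₀.
β = (1 − 0.4588)/(1 + 0.4588) ≈ 0.371.

0.371c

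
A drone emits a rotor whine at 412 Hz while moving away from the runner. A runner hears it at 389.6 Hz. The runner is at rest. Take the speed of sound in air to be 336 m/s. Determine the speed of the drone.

19.3 m/s

f' = f · v/(v + v_s) ⇒ v_s = v · |1 − f/f'|.
v_s = 336 × |1 − 412/389.6| = 336 × 0.05749 ≈ 19.3 m/s.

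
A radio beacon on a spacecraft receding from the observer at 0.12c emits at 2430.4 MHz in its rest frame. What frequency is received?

2154.3 MHz

Relativistic Doppler for frequency: f' = f₀ · √((1 − β)/(1 + β)).
f' = 2430.4 × √(0.8800/1.1200) = 2430.4 × 0.88641 ≈ 2154.3 MHz.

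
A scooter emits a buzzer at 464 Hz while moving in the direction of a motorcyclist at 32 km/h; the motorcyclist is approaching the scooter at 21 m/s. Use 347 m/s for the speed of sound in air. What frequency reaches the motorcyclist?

505 Hz

32 km/h = 8.889 m/s.
Both move, so f' = f · (v + v_o)/(v − v_s).
f' = 464 × (347 + 21)/(347 − 8.889) = 464 × 368/338.11 ≈ 505 Hz.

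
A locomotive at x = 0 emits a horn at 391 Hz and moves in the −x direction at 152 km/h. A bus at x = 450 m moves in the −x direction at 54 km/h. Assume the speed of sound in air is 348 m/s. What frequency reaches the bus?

364 Hz

152 km/h = 42.22 m/s; 54 km/h = 15 m/s.
The observer lies on the +x side, so the source is heading away from the observer and the observer is heading toward the source.
With source receding and observer approaching, f' = f · (v + v_o)/(v + v_s).
f' = 391 × (348 + 15)/(348 + 42.22) = 391 × 363/390.22 ≈ 364 Hz.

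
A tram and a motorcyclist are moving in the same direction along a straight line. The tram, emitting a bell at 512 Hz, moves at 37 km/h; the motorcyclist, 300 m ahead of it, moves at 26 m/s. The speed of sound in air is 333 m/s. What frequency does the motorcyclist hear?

37 km/h = 10.28 m/s.
The motorcyclist is ahead, so the tram is moving toward it while the motorcyclist is moving away from the tram.
Both move, so f' = f · (v − v_o)/(v − v_s).
f' = 512 × (333 − 26)/(333 − 10.28) = 512 × 307/322.72 ≈ 487 Hz.

487 Hz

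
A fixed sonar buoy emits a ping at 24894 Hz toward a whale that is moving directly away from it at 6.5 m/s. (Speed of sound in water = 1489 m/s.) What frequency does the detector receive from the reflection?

At the whale (a moving observer), f₁ = f₀ · (v − u)/v = 24894 × 1482.5/1489 ≈ 24785 Hz.
On reflection it acts as a source moving away from the stationary detector: f₂ = f₁ · v/(v + u) = 24785 × 1489/1495.5 ≈ 24678 Hz.
Equivalently f₂ = f₀ · (v − u)/(v + u).

24678 Hz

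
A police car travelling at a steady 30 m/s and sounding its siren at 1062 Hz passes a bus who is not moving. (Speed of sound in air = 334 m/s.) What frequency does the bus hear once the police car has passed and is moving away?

Receding: f₂ = f · v/(v + v_s) = 1062 × 334/364 ≈ 974 Hz.

974 Hz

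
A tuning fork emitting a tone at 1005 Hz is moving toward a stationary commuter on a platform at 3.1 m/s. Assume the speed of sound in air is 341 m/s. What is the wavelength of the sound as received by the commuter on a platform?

33.6 cm

Only the source moves, toward the listener, so f' = f · v/(v − v_s).
f' = 1005 × 341/(341 − 3.1) ≈ 1014 Hz.
λ' = v/f' = 341/1014.22 ≈ 33.6 cm.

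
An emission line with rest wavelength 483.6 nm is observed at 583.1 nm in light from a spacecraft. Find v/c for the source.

0.185c

λ'/λ₀ = 1.2057 > 1 (redshift), so the source is receding.
λ'/λ₀ = √((1 + β)/(1 − β)) for a receding source ⇒ β = (r² − 1)/(r² + 1) with r = λ'/λ₀.
β = (1.4538 − 1)/(1.4538 + 1) ≈ 0.185.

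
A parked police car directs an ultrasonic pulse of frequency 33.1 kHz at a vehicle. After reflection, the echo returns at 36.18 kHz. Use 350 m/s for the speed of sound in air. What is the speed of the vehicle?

Double Doppler shift off a moving reflector: f₂ = f₀ · (v + u)/(v − u) (u > 0 toward emitter).
Rearranging, u = v · (f₂ − f₀)/(f₂ + f₀) = 350 × 3.08/69.28 ≈ 15.6 m/s.
So the vehicle is moving at 15.6 m/s toward the emitter.

15.6 m/s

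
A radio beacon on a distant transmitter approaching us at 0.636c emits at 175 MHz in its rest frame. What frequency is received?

Relativistic Doppler for frequency: f' = f₀ · √((1 + β)/(1 − β)).
f' = 175 × √(1.6360/0.3640) = 175 × 2.12002 ≈ 371.0 MHz.

371.0 MHz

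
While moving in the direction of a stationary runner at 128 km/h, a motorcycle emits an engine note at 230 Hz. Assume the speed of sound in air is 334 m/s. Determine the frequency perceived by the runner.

257 Hz

128 km/h = 35.56 m/s.
Only the source moves, toward the listener, so f' = f · v/(v − v_s).
f' = 230 × 334/(334 − 35.56) = 230 × 334/298.4 ≈ 257 Hz.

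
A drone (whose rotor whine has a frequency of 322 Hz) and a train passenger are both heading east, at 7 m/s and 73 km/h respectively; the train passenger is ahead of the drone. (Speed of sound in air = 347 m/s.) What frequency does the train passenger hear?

309 Hz

73 km/h = 20.28 m/s.
The train passenger is ahead, so the drone is moving toward it while the train passenger is moving away from the drone.
With source approaching and observer receding, f' = f · (v − v_o)/(v − v_s).
f' = 322 × (347 − 20.28)/(347 − 7) = 322 × 326.72/340 ≈ 309 Hz.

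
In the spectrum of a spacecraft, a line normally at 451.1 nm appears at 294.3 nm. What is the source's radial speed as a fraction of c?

λ'/λ₀ = 0.6524 < 1 (blueshift), so the source is approaching.
λ'/λ₀ = √((1 − β)/(1 + β)) for an approaching source ⇒ β = (1 − r²)/(1 + r²) with r = λ'/λ₀.
β = (1 − 0.4256)/(1 + 0.4256) ≈ 0.403.

0.403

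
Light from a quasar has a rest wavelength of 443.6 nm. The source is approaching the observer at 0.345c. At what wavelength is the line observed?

309.6 nm

Relativistic Doppler for wavelength: λ' = λ₀ · √((1 − β)/(1 + β)).
λ' = 443.6 × √(0.6550/1.3450) = 443.6 × 0.69785 ≈ 309.6 nm.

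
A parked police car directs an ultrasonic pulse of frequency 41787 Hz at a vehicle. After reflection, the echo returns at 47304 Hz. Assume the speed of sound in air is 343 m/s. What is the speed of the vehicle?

Double Doppler shift off a moving reflector: f₂ = f₀ · (v + u)/(v − u) (u > 0 toward emitter).
Rearranging, u = v · (f₂ − f₀)/(f₂ + f₀) = 343 × 5517/89091 ≈ 21.2 m/s.
So the vehicle is moving at 21.2 m/s toward the emitter.

21.2 m/s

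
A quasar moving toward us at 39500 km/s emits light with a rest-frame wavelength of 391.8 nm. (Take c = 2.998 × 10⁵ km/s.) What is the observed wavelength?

343.2 nm

β = v/c = 39500/299800 = 0.1318.
Relativistic Doppler for wavelength: λ' = λ₀ · √((1 − β)/(1 + β)).
λ' = 391.8 × √(0.8682/1.1318) = 391.8 × 0.87588 ≈ 343.2 nm.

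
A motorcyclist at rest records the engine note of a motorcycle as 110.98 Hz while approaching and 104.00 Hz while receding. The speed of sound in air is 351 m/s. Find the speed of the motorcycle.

11.4 m/s

f₁/f₂ = (v + v_s)/(v − v_s), so v_s = v · (f₁ − f₂)/(f₁ + f₂).
v_s = 351 × (110.98 − 104.00)/(110.98 + 104.00) = 351 × 6.98/214.98 ≈ 11.4 m/s.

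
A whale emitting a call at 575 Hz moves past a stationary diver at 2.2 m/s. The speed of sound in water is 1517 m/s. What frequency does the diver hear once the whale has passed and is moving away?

Receding: f₂ = f · v/(v + v_s) = 575 × 1517/1519.2 ≈ 574 Hz.

574 Hz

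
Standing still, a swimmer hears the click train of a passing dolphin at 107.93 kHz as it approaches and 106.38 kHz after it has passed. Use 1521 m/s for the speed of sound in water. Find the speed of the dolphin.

11.0 m/s

f₁/f₂ = (v + v_s)/(v − v_s), so v_s = v · (f₁ − f₂)/(f₁ + f₂).
v_s = 1521 × (107.93 − 106.38)/(107.93 + 106.38) = 1521 × 1.55/214.31 ≈ 11.0 m/s.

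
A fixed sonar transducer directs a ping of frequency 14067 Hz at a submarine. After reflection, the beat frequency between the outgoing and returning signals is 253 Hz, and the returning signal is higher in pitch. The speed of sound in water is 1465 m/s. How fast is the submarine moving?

Double Doppler shift off a moving reflector: f₂ = f₀ · (v + u)/(v − u) (u > 0 toward emitter).
Returning signal is higher, so f₂ = f₀ + Δf = 14067 + 253 = 14320 Hz.
Rearranging, u = v · (f₂ − f₀)/(f₂ + f₀) = 1465 × 253/28387 ≈ 13.1 m/s.
So the submarine is moving at 13.1 m/s toward the emitter.

13.1 m/s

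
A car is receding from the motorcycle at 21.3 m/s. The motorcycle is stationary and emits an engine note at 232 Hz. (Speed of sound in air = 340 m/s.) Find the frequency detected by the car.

Moving observer, stationary source: f' = f · (v − v_o)/v.
f' = 232 × (340 − 21.3)/340 = 232 × 318.7/340 ≈ 217 Hz.

217 Hz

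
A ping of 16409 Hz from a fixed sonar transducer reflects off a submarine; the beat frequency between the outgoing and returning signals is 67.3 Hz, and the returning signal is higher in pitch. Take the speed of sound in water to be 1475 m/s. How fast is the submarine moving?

Double Doppler shift off a moving reflector: f₂ = f₀ · (v + u)/(v − u) (u > 0 toward emitter).
Returning signal is higher, so f₂ = f₀ + Δf = 16409 + 67.3 = 16476.3 Hz.
Rearranging, u = v · (f₂ − f₀)/(f₂ + f₀) = 1475 × 67.3/32885.3 ≈ 3.0 m/s.
So the submarine is moving at 3.0 m/s toward the emitter.

3.0 m/s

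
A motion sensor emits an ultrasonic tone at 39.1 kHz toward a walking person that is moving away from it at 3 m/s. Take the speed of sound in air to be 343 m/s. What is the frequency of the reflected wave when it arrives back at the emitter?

At the walking person (a moving observer), f₁ = f₀ · (v − u)/v = 39.1 × 340/343 ≈ 38.8 kHz.
The reflection then acts as a moving source: f₂ = f₁ · v/(v + u) ≈ 38.4 kHz.

38.4 kHz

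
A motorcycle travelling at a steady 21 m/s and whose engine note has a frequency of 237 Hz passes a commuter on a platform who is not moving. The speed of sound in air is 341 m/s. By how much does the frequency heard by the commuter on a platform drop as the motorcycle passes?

29.3 Hz

Approaching: f₁ = f · v/(v − v_s) = 237 × 341/320 ≈ 252.6 Hz.
Receding: f₂ = f · v/(v + v_s) = 237 × 341/362 ≈ 223.3 Hz.
Drop: f₁ − f₂ = 2f·v·v_s/(v² − v_s²) = 2 × 237 × 341 × 21/(341² − 21²) ≈ 29.3 Hz.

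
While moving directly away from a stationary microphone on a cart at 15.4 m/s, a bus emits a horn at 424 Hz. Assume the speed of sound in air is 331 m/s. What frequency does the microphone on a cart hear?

405 Hz

Moving source, stationary observer: f' = f · v/(v + v_s) since the source is receding.
f' = 424 × 331/(331 + 15.4) = 424 × 331/346.4 ≈ 405 Hz.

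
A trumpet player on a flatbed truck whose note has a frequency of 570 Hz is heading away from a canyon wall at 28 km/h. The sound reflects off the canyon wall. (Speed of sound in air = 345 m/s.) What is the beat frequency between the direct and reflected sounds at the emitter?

25.1 Hz

28 km/h = 7.778 m/s.
The canyon wall receives the sound from a moving source: f₁ = f₀ · v/(v + v_e) = 570 × 345/352.78 ≈ 557.4 Hz.
On the return leg the trumpet player on a flatbed truck is a moving observer: f₂ = f₁ · (v − v_e)/v = 557.4 × 337.22/345 ≈ 544.9 Hz.
Equivalently f₂ = f₀ · (v − v_e)/(v + v_e).
Beat against the emitted tone: |f₂ − f₀| = 2v_e·f₀/(v + v_e) = 2 × 7.778 × 570/352.78 ≈ 25.1 Hz.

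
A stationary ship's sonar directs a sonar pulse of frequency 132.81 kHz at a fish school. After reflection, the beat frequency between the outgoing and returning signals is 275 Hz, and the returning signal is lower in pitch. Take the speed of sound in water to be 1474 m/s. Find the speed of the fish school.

1.53 m/s

Double Doppler shift off a moving reflector: f₂ = f₀ · (v + u)/(v − u) (u > 0 toward emitter).
Returning signal is lower, so f₂ = f₀ − Δf = 132810 − 275 = 132535 Hz.
Rearranging, u = v · (f₂ − f₀)/(f₂ + f₀) = 1474 × -275/265345 ≈ -1.53 m/s.
So the fish school is moving at 1.53 m/s away from the emitter.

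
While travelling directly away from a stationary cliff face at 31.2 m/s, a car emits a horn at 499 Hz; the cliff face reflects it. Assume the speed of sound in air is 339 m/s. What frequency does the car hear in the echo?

The cliff face receives the sound from a moving source: f₁ = f₀ · v/(v + v_e) = 499 × 339/370.2 ≈ 457 Hz.
On the return leg the car is a moving observer: f₂ = f₁ · (v − v_e)/v = 457 × 307.8/339 ≈ 415 Hz.
Equivalently f₂ = f₀ · (v − v_e)/(v + v_e).

415 Hz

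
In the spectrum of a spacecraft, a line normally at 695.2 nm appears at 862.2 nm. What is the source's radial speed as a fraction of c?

λ'/λ₀ = 1.2402 > 1 (redshift), so the source is receding.
λ'/λ₀ = √((1 + β)/(1 − β)) for a receding source ⇒ β = (r² − 1)/(r² + 1) with r = λ'/λ₀.
β = (1.5381 − 1)/(1.5381 + 1) ≈ 0.212.

0.212c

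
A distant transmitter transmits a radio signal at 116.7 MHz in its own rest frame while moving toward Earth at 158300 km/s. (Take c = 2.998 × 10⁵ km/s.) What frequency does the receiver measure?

210.0 MHz

β = v/c = 158300/299800 = 0.5280.
Relativistic Doppler for frequency: f' = f₀ · √((1 + β)/(1 − β)).
f' = 116.7 × √(1.5280/0.4720) = 116.7 × 1.79929 ≈ 210.0 MHz.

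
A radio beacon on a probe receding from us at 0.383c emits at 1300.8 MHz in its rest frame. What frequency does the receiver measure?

868.8 MHz

Relativistic Doppler for frequency: f' = f₀ · √((1 − β)/(1 + β)).
f' = 1300.8 × √(0.6170/1.3830) = 1300.8 × 0.66793 ≈ 868.8 MHz.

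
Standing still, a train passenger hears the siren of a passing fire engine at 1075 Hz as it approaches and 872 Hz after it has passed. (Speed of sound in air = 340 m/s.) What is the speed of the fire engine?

f₁/f₂ = (v + v_s)/(v − v_s), so v_s = v · (f₁ − f₂)/(f₁ + f₂).
v_s = 340 × (1075 − 872)/(1075 + 872) = 340 × 203/1947 ≈ 35 m/s.

35 m/s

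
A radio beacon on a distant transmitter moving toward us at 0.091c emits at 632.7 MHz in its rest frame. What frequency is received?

Relativistic Doppler for frequency: f' = f₀ · √((1 + β)/(1 − β)).
f' = 632.7 × √(1.0910/0.9090) = 632.7 × 1.09555 ≈ 693.2 MHz.

693.2 MHz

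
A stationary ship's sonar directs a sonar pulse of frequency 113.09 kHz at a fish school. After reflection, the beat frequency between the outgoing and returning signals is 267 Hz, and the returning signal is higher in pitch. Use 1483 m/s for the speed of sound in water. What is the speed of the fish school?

1.75 m/s

Double Doppler shift off a moving reflector: f₂ = f₀ · (v + u)/(v − u) (u > 0 toward emitter).
Returning signal is higher, so f₂ = f₀ + Δf = 113090 + 267 = 113357 Hz.
Rearranging, u = v · (f₂ − f₀)/(f₂ + f₀) = 1483 × 267/226447 ≈ 1.75 m/s.
So the fish school is moving at 1.75 m/s toward the emitter.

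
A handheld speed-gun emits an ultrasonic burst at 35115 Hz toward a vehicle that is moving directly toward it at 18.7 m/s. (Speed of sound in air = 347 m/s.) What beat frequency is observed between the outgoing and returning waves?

4000 Hz

At the vehicle (a moving observer), f₁ = f₀ · (v + u)/v = 35115 × 365.7/347 ≈ 37007 Hz.
The reflection then acts as a moving source: f₂ = f₁ · v/(v − u) ≈ 39115 Hz.
Beat frequency: |f₂ − f₀| = 2u·f₀/(v − u) = 2 × 18.7 × 35115/328.3 ≈ 4000 Hz.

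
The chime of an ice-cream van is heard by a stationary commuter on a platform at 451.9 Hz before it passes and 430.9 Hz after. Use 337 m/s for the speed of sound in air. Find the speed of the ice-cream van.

8.0 m/s

f₁/f₂ = (v + v_s)/(v − v_s), so v_s = v · (f₁ − f₂)/(f₁ + f₂).
v_s = 337 × (451.9 − 430.9)/(451.9 + 430.9) = 337 × 21.0/882.8 ≈ 8.0 m/s.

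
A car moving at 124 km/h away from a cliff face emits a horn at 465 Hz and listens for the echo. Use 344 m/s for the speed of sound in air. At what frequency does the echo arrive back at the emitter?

380 Hz

124 km/h = 34.44 m/s.
The cliff face receives the sound from a moving source: f₁ = f₀ · v/(v + v_e) = 465 × 344/378.44 ≈ 423 Hz.
On the return leg the car is a moving observer: f₂ = f₁ · (v − v_e)/v = 423 × 309.56/344 ≈ 380 Hz.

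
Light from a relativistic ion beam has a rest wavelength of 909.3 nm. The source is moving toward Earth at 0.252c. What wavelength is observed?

Relativistic Doppler for wavelength: λ' = λ₀ · √((1 − β)/(1 + β)).
λ' = 909.3 × √(0.7480/1.2520) = 909.3 × 0.77295 ≈ 702.8 nm.

702.8 nm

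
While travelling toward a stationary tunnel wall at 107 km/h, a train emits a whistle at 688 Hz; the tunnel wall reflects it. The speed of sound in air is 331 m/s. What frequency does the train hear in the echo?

824 Hz

107 km/h = 29.72 m/s.
The tunnel wall receives the sound from a moving source: f₁ = f₀ · v/(v − v_e) = 688 × 331/301.28 ≈ 756 Hz.
On the return leg the train is a moving observer: f₂ = f₁ · (v + v_e)/v = 756 × 360.72/331 ≈ 824 Hz.
Equivalently f₂ = f₀ · (v + v_e)/(v − v_e).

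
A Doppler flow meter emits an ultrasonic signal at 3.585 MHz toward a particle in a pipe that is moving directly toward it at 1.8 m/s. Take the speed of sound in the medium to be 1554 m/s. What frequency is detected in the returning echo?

At the particle in a pipe (a moving observer), f₁ = f₀ · (v + u)/v = 3.585 × 1555.8/1554 ≈ 3.589 MHz.
On reflection it acts as a source moving toward the stationary detector: f₂ = f₁ · v/(v − u) = 3.589 × 1554/1552.2 ≈ 3.593 MHz.

3.593 MHz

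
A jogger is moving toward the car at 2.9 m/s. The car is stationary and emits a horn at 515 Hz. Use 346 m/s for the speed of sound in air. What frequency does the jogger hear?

519 Hz

Only the observer moves, toward the source, so f' = f · (v + v_o)/v.
f' = 515 × (346 + 2.9)/346 = 515 × 348.9/346 ≈ 519 Hz.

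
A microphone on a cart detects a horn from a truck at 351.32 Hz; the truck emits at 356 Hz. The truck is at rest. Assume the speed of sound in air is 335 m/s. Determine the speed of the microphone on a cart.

f' < f, so the microphone on a cart is receding.
f' = f · (v − v_o)/v ⇒ v_o = v · |f'/f − 1|.
v_o = 335 × |351.32/356 − 1| = 335 × 0.01315 ≈ 4.4 m/s.

4.4 m/s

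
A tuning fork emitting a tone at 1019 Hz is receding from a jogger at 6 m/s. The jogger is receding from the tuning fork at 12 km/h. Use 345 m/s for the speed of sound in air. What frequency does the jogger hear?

992 Hz

12 km/h = 3.333 m/s.
With source receding and observer receding, f' = f · (v − v_o)/(v + v_s).
f' = 1019 × (345 − 3.333)/(345 + 6) = 1019 × 341.67/351 ≈ 992 Hz.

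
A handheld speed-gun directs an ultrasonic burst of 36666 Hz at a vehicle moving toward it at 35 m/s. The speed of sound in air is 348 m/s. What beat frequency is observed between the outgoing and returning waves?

8200 Hz

At the vehicle (a moving observer), f₁ = f₀ · (v + u)/v = 36666 × 383/348 ≈ 40354 Hz.
On reflection it acts as a source moving toward the stationary detector: f₂ = f₁ · v/(v − u) = 40354 × 348/313 ≈ 44866 Hz.
Equivalently f₂ = f₀ · (v + u)/(v − u).
Beat frequency: |f₂ − f₀| = 2u·f₀/(v − u) = 2 × 35 × 36666/313 ≈ 8200 Hz.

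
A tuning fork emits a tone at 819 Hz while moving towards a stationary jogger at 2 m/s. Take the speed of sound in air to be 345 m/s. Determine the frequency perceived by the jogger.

Only the source moves, toward the listener, so f' = f · v/(v − v_s).
f' = 819 × 345/(345 − 2) = 819 × 345/343 ≈ 824 Hz.

824 Hz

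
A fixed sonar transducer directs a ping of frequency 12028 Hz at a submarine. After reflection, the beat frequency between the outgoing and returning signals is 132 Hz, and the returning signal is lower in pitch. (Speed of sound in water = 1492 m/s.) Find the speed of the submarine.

Double Doppler shift off a moving reflector: f₂ = f₀ · (v + u)/(v − u) (u > 0 toward emitter).
Returning signal is lower, so f₂ = f₀ − Δf = 12028 − 132 = 11896 Hz.
Rearranging, u = v · (f₂ − f₀)/(f₂ + f₀) = 1492 × -132/23924 ≈ -8.2 m/s.
So the submarine is moving at 8.2 m/s away from the emitter.

8.2 m/s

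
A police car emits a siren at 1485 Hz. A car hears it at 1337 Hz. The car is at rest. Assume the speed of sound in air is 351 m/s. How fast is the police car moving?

f' < f, so the police car is receding.
f' = f · v/(v + v_s) ⇒ v_s = v · |1 − f/f'|.
v_s = 351 × |1 − 1485/1337| = 351 × 0.1107 ≈ 39 m/s.

39 m/s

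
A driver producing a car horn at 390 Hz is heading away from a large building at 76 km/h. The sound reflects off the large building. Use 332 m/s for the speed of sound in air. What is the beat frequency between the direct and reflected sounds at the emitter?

46.6 Hz

76 km/h = 21.11 m/s.
The large building receives the sound from a moving source: f₁ = f₀ · v/(v + v_e) = 390 × 332/353.11 ≈ 366.7 Hz.
On the return leg the driver is a moving observer: f₂ = f₁ · (v − v_e)/v = 366.7 × 310.89/332 ≈ 343.4 Hz.
Beat against the emitted tone: |f₂ − f₀| = 2v_e·f₀/(v + v_e) = 2 × 21.11 × 390/353.11 ≈ 46.6 Hz.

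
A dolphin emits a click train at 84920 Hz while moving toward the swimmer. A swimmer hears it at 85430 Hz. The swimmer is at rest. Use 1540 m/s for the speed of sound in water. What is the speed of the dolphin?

9.2 m/s

f' = f · v/(v − v_s) ⇒ v_s = v · |1 − f/f'|.
v_s = 1540 × |1 − 84920/85430| = 1540 × 0.00597 ≈ 9.2 m/s.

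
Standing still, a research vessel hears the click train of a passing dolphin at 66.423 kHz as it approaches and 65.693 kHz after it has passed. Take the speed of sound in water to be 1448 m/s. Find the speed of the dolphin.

8.0 m/s

f₁/f₂ = (v + v_s)/(v − v_s), so v_s = v · (f₁ − f₂)/(f₁ + f₂).
v_s = 1448 × (66.423 − 65.693)/(66.423 + 65.693) = 1448 × 0.730/132.116 ≈ 8.0 m/s.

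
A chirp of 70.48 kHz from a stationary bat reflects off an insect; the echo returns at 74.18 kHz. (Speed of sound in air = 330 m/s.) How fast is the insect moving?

Double Doppler shift off a moving reflector: f₂ = f₀ · (v + u)/(v − u) (u > 0 toward emitter).
Rearranging, u = v · (f₂ − f₀)/(f₂ + f₀) = 330 × 3.70/144.66 ≈ 8.4 m/s.
So the insect is moving at 8.4 m/s toward the emitter.

8.4 m/s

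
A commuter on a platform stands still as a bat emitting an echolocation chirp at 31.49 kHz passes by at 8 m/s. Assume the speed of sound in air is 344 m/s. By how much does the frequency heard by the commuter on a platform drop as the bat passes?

Approaching: f₁ = f · v/(v − v_s) = 31.49 × 344/336 ≈ 32.24 kHz.
Receding: f₂ = f · v/(v + v_s) = 31.49 × 344/352 ≈ 30.77 kHz.
Drop: f₁ − f₂ = 2f·v·v_s/(v² − v_s²) = 2 × 31.49 × 344 × 8/(344² − 8²) ≈ 1.47 kHz.

1.47 kHz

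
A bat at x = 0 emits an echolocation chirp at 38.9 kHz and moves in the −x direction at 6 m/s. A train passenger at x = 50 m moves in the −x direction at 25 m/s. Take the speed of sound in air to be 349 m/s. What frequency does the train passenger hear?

41.0 kHz

The observer lies on the +x side, so the source is heading away from the observer and the observer is heading toward the source.
General Doppler shift: f' = f · (v + v_o)/(v + v_s).
f' = 38.9 × (349 + 25)/(349 + 6) = 38.9 × 374/355 ≈ 41.0 kHz.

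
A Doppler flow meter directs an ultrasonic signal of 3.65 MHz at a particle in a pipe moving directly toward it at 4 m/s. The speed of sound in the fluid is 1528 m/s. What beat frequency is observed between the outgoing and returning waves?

The particle in a pipe first receives the wave as a moving observer: f₁ = f₀ · (v + u)/v = 3.65 × (1528 + 4)/1528 ≈ 3.65955 MHz.
The reflection then acts as a moving source: f₂ = f₁ · v/(v − u) ≈ 3.66916 MHz.
Equivalently f₂ = f₀ · (v + u)/(v − u).
Beat frequency (with f₀ = 3650000 Hz): |f₂ − f₀| = 2u·f₀/(v − u) = 2 × 4 × 3650000/1524 ≈ 19160 Hz.

19160 Hz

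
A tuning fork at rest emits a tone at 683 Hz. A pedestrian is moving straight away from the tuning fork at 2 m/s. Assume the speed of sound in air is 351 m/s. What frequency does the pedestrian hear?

679 Hz

Moving observer, stationary source: f' = f · (v − v_o)/v.
f' = 683 × (351 − 2)/351 = 683 × 349/351 ≈ 679 Hz.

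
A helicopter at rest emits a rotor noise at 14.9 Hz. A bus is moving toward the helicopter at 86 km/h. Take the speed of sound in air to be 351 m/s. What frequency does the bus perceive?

86 km/h = 23.89 m/s.
Moving observer, stationary source: f' = f · (v + v_o)/v.
f' = 14.9 × (351 + 23.89)/351 = 14.9 × 374.89/351 ≈ 15.9 Hz.

15.9 Hz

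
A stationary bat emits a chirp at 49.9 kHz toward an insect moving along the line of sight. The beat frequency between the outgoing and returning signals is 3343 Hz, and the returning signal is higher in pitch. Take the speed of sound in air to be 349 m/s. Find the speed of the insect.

Double Doppler shift off a moving reflector: f₂ = f₀ · (v + u)/(v − u) (u > 0 toward emitter).
Returning signal is higher, so f₂ = f₀ + Δf = 49900 + 3343 = 53243 Hz.
Rearranging, u = v · (f₂ − f₀)/(f₂ + f₀) = 349 × 3343/103143 ≈ 11.3 m/s.
So the insect is moving at 11.3 m/s toward the emitter.

11.3 m/s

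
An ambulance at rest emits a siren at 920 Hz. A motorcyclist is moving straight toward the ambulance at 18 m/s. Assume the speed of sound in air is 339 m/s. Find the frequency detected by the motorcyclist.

969 Hz

Moving observer, stationary source: f' = f · (v + v_o)/v.
f' = 920 × (339 + 18)/339 = 920 × 357/339 ≈ 969 Hz.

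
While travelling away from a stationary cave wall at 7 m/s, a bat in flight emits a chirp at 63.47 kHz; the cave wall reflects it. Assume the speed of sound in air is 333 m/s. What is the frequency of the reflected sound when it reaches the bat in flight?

60.9 kHz

The cave wall receives the sound from a moving source: f₁ = f₀ · v/(v + v_e) = 63.47 × 333/340 ≈ 62.2 kHz.
On the return leg the bat in flight is a moving observer: f₂ = f₁ · (v − v_e)/v = 62.2 × 326/333 ≈ 60.9 kHz.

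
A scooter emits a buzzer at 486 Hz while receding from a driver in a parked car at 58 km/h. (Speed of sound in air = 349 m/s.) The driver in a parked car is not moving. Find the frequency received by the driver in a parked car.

465 Hz

58 km/h = 16.11 m/s.
With the source moving away from a stationary observer, f' = f · v/(v + v_s).
f' = 486 × 349/(349 + 16.11) = 486 × 349/365.1 ≈ 465 Hz.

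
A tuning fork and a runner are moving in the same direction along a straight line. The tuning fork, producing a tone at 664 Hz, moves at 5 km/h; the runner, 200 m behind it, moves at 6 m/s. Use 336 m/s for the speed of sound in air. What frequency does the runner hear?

5 km/h = 1.389 m/s.
The runner is behind, so the tuning fork is moving away from it while the runner is moving toward the tuning fork.
General Doppler shift: f' = f · (v + v_o)/(v + v_s).
f' = 664 × (336 + 6)/(336 + 1.389) = 664 × 342/337.39 ≈ 673 Hz.

673 Hz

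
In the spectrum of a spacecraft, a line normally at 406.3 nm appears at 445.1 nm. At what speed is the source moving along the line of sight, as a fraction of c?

λ'/λ₀ = 1.0955 > 1 (redshift), so the source is receding.
λ'/λ₀ = √((1 + β)/(1 − β)) for a receding source ⇒ β = (r² − 1)/(r² + 1) with r = λ'/λ₀.
β = (1.2001 − 1)/(1.2001 + 1) ≈ 0.091.

0.091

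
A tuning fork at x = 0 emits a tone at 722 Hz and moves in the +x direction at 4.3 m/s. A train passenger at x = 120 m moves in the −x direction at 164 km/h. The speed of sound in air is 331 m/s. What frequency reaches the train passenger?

164 km/h = 45.56 m/s.
The observer lies on the +x side, so the source is heading toward the observer and the observer is heading toward the source.
General Doppler shift: f' = f · (v + v_o)/(v − v_s).
f' = 722 × (331 + 45.56)/(331 − 4.3) = 722 × 376.56/326.7 ≈ 832 Hz.

832 Hz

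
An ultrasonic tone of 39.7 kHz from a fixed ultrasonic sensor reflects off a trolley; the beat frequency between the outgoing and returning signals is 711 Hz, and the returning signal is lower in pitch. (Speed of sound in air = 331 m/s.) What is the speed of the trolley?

2.99 m/s

Double Doppler shift off a moving reflector: f₂ = f₀ · (v + u)/(v − u) (u > 0 toward emitter).
Returning signal is lower, so f₂ = f₀ − Δf = 39700 − 711 = 38989 Hz.
Rearranging, u = v · (f₂ − f₀)/(f₂ + f₀) = 331 × -711/78689 ≈ -2.99 m/s.
So the trolley is moving at 2.99 m/s away from the emitter.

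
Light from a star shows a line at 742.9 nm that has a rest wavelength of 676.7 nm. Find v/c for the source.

λ'/λ₀ = 1.0978 > 1 (redshift), so the source is receding.
λ'/λ₀ = √((1 + β)/(1 − β)) for a receding source ⇒ β = (r² − 1)/(r² + 1) with r = λ'/λ₀.
β = (1.2052 − 1)/(1.2052 + 1) ≈ 0.093.

0.093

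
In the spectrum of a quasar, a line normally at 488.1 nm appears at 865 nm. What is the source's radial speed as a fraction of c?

0.517c

λ'/λ₀ = 1.7722 > 1 (redshift), so the source is receding.
λ'/λ₀ = √((1 + β)/(1 − β)) for a receding source ⇒ β = (r² − 1)/(r² + 1) with r = λ'/λ₀.
β = (3.1406 − 1)/(3.1406 + 1) ≈ 0.517.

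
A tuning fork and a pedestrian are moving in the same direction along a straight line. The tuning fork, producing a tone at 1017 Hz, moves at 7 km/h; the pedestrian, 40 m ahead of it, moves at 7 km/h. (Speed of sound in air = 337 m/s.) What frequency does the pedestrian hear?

1017 Hz

7 km/h = 1.944 m/s; 7 km/h = 1.944 m/s.
The pedestrian is ahead, so the tuning fork is moving toward it while the pedestrian is moving away from the tuning fork.
Both move, so f' = f · (v − v_o)/(v − v_s).
f' = 1017 × (337 − 1.944)/(337 − 1.944) = 1017 × 335.06/335.06 ≈ 1017 Hz.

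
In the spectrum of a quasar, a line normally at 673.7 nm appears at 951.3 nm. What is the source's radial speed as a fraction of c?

0.332c

λ'/λ₀ = 1.4121 > 1 (redshift), so the source is receding.
λ'/λ₀ = √((1 + β)/(1 − β)) for a receding source ⇒ β = (r² − 1)/(r² + 1) with r = λ'/λ₀.
β = (1.9939 − 1)/(1.9939 + 1) ≈ 0.332.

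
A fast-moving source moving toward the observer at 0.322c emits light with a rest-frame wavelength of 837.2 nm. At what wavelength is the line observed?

Relativistic Doppler for wavelength: λ' = λ₀ · √((1 − β)/(1 + β)).
λ' = 837.2 × √(0.6780/1.3220) = 837.2 × 0.71614 ≈ 599.6 nm.

599.6 nm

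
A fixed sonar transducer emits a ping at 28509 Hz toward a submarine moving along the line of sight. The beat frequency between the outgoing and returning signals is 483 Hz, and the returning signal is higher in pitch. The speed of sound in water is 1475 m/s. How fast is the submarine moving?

Double Doppler shift off a moving reflector: f₂ = f₀ · (v + u)/(v − u) (u > 0 toward emitter).
Returning signal is higher, so f₂ = f₀ + Δf = 28509 + 483 = 28992 Hz.
Rearranging, u = v · (f₂ − f₀)/(f₂ + f₀) = 1475 × 483/57501 ≈ 12.4 m/s.
So the submarine is moving at 12.4 m/s toward the emitter.

12.4 m/s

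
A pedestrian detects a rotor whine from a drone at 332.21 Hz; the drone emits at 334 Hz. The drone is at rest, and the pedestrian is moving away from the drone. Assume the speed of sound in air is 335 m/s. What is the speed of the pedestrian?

1.80 m/s

f' = f · (v − v_o)/v ⇒ v_o = v · |f'/f − 1|.
v_o = 335 × |332.21/334 − 1| = 335 × 0.005359 ≈ 1.80 m/s.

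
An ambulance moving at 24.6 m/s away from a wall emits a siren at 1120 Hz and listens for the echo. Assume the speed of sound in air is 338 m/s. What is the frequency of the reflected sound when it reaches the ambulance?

968 Hz

The wall receives the sound from a moving source: f₁ = f₀ · v/(v + v_e) = 1120 × 338/362.6 ≈ 1044 Hz.
On the return leg the ambulance is a moving observer: f₂ = f₁ · (v − v_e)/v = 1044 × 313.4/338 ≈ 968 Hz.
Equivalently f₂ = f₀ · (v − v_e)/(v + v_e).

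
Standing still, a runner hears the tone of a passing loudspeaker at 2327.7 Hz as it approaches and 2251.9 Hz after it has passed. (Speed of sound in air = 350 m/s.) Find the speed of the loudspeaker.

5.8 m/s

f₁/f₂ = (v + v_s)/(v − v_s), so v_s = v · (f₁ − f₂)/(f₁ + f₂).
v_s = 350 × (2327.7 − 2251.9)/(2327.7 + 2251.9) = 350 × 75.8/4579.6 ≈ 5.8 m/s.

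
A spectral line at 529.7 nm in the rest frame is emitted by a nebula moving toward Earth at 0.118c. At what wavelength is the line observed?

470.5 nm

Relativistic Doppler for wavelength: λ' = λ₀ · √((1 − β)/(1 + β)).
λ' = 529.7 × √(0.8820/1.1180) = 529.7 × 0.88821 ≈ 470.5 nm.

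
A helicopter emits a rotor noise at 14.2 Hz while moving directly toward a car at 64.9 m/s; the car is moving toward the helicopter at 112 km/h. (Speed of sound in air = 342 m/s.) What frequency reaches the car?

112 km/h = 31.11 m/s.
General Doppler shift: f' = f · (v + v_o)/(v − v_s).
f' = 14.2 × (342 + 31.11)/(342 − 64.9) = 14.2 × 373.11/277.1 ≈ 19.1 Hz.

19.1 Hz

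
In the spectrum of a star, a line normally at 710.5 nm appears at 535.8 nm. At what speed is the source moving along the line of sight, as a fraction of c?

λ'/λ₀ = 0.7541 < 1 (blueshift), so the source is approaching.
λ'/λ₀ = √((1 − β)/(1 + β)) for an approaching source ⇒ β = (1 − r²)/(1 + r²) with r = λ'/λ₀.
β = (1 − 0.5687)/(1 + 0.5687) ≈ 0.275.

0.275c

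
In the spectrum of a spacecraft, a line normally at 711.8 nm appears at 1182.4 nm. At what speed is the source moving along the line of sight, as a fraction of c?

0.468c

λ'/λ₀ = 1.6611 > 1 (redshift), so the source is receding.
λ'/λ₀ = √((1 + β)/(1 − β)) for a receding source ⇒ β = (r² − 1)/(r² + 1) with r = λ'/λ₀.
β = (2.7594 − 1)/(2.7594 + 1) ≈ 0.468.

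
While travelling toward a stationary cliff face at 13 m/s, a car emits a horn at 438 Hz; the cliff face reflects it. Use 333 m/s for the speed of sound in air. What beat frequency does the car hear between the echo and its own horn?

35.6 Hz

The cliff face receives the sound from a moving source: f₁ = f₀ · v/(v − v_e) = 438 × 333/320 ≈ 455.8 Hz.
On the return leg the car is a moving observer: f₂ = f₁ · (v + v_e)/v = 455.8 × 346/333 ≈ 473.6 Hz.
Equivalently f₂ = f₀ · (v + v_e)/(v − v_e).
Beat against the emitted tone: |f₂ − f₀| = 2v_e·f₀/(v − v_e) = 2 × 13 × 438/320 ≈ 35.6 Hz.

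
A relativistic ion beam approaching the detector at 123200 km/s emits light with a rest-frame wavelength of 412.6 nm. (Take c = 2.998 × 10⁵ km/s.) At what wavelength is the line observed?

β = v/c = 123200/299800 = 0.4109.
Relativistic Doppler for wavelength: λ' = λ₀ · √((1 − β)/(1 + β)).
λ' = 412.6 × √(0.5891/1.4109) = 412.6 × 0.64614 ≈ 266.6 nm.

266.6 nm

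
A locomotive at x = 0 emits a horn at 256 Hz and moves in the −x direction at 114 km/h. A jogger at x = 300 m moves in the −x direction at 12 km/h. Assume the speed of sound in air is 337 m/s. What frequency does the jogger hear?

114 km/h = 31.67 m/s; 12 km/h = 3.333 m/s.
The observer lies on the +x side, so the source is heading away from the observer and the observer is heading toward the source.
General Doppler shift: f' = f · (v + v_o)/(v + v_s).
f' = 256 × (337 + 3.333)/(337 + 31.67) = 256 × 340.33/368.67 ≈ 236 Hz.

236 Hz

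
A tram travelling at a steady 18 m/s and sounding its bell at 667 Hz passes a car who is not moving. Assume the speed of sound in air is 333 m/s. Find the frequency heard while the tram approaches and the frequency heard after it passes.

Approaching: f₁ = f · v/(v − v_s) = 667 × 333/315 ≈ 705 Hz.
Receding: f₂ = f · v/(v + v_s) = 667 × 333/351 ≈ 633 Hz.

705 Hz approaching; 633 Hz receding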